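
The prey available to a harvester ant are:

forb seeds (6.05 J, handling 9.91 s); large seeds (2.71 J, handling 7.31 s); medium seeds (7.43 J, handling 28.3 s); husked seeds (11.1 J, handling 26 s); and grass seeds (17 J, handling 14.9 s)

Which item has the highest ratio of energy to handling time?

Profitability E/h (J/s): forb seeds = 6.05/9.91 = 0.61, large seeds = 2.71/7.31 = 0.371, medium seeds = 7.43/28.3 = 0.263, husked seeds = 11.1/26 = 0.427, grass seeds = 17/14.9 = 1.14.
Ranked: grass seeds > forb seeds > husked seeds > large seeds > medium seeds.

grass seeds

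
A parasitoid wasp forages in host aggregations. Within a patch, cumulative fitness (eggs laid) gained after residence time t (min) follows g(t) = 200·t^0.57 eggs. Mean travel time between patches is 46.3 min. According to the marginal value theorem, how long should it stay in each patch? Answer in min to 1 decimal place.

61.4 min

Maximise g(t)/(T+t): set derivative to zero → g'(t)(T+t) = g(t).
g'(t) = 0.57·200·t^-0.43. Setting 0.57·200·t^-0.43 = 200·t^0.57/(46.3+t) gives 0.57(46.3+t) = t, so 0.43·t = 0.57×46.3.
t* = 0.57×46.3/0.43 = 61.37 min.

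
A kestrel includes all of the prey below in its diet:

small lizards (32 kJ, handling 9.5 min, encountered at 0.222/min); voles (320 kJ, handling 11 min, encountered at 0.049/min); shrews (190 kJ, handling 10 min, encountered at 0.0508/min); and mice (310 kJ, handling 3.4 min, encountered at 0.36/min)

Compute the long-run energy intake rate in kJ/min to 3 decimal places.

26.772 kJ/min

R = Σλ_iE_i / (1 + Σλ_ih_i)
Numerator: 0.222×32 + 0.049×320 + 0.0508×190 + 0.36×310 = 144
Denominator: 1 + 0.222×9.5 + 0.049×11 + 0.0508×10 + 0.36×3.4 = 5.38
R = 144/5.38 = 26.77 kJ/min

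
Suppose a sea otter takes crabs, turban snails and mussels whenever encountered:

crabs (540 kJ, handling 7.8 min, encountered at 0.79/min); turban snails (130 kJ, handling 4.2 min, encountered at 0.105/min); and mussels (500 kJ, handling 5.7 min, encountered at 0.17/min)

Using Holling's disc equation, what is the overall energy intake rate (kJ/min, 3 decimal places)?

61.275 kJ/min

R = Σλ_iE_i / (1 + Σλ_ih_i)
Numerator: 0.79×540 + 0.105×130 + 0.17×500 = 525.2
Denominator: 1 + 0.79×7.8 + 0.105×4.2 + 0.17×5.7 = 8.572
R = 525.2/8.572 = 61.28 kJ/min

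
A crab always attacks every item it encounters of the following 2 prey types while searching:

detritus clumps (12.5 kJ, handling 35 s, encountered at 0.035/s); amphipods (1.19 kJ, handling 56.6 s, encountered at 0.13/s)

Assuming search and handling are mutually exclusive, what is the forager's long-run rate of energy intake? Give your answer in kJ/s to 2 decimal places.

Energy encountered per unit search time: 0.035×12.5 + 0.13×1.19 = 0.5922 kJ/s.
Handling time per unit search time: 0.035×35 + 0.13×56.6 = 8.583.
Rate = 0.5922/(1 + 8.583) = 0.0618 kJ/s.

0.06 kJ/s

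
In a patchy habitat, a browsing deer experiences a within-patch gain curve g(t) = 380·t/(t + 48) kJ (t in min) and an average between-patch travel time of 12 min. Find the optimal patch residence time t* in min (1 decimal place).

24.0 min

By the marginal value theorem, leave when the instantaneous gain rate g'(t) equals the habitat-wide average g(t)/(T + t).
g'(t) = 380·48/(t + 48)². Setting 380·48/(t+48)² = 380t/[(t+48)(12+t)] gives 48(12+t) = t(t+48), so t² = 48×12 = 576.
t* = √576 = 24 min.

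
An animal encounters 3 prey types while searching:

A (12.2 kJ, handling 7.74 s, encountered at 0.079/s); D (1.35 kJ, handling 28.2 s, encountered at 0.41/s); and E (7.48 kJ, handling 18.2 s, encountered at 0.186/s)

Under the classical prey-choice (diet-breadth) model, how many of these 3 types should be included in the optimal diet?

E/h in descending order: A 1.58, E 0.411, D 0.0479 kJ/s. The optimal diet is the largest prefix of this list for which every included type satisfies E_i/h_i > R on the types above it.
Rate on top 1: 0.5981. E: 0.411 < 0.5981 → exclude; stop.
Optimal diet: A — 1 of 3 types.

1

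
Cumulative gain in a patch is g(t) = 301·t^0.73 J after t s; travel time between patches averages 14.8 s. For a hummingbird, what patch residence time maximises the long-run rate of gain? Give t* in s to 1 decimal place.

40.0 s

By the marginal value theorem, leave when the instantaneous gain rate g'(t) equals the habitat-wide average g(t)/(T + t).
g'(t) = 0.73·301·t^-0.27. Setting 0.73·301·t^-0.27 = 301·t^0.73/(14.8+t) gives 0.73(14.8+t) = t, so 0.27·t = 0.73×14.8.
t* = 0.73×14.8/0.27 = 40.01 s.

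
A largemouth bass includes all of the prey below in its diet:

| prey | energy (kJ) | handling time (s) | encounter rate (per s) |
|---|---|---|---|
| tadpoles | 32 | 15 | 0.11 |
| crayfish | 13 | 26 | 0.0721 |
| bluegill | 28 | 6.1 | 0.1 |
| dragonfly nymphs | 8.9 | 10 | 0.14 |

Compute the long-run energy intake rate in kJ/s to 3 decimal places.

Energy encountered per unit search time: 0.11×32 + 0.0721×13 + 0.1×28 + 0.14×8.9 = 8.503 kJ/s.
Handling time per unit search time: 0.11×15 + 0.0721×26 + 0.1×6.1 + 0.14×10 = 5.535.
Rate = 8.503/(1 + 5.535) = 1.301 kJ/s.

1.301 kJ/s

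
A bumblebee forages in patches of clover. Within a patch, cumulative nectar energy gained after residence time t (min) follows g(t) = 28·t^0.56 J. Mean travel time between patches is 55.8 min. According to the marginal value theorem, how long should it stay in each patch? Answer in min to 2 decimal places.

By the marginal value theorem, leave when the instantaneous gain rate g'(t) equals the habitat-wide average g(t)/(T + t).
g'(t) = 0.56·28·t^-0.44. Setting 0.56·28·t^-0.44 = 28·t^0.56/(55.8+t) gives 0.56(55.8+t) = t, so 0.44·t = 0.56×55.8.
t* = 0.56×55.8/0.44 = 71.02 min.

71.02 min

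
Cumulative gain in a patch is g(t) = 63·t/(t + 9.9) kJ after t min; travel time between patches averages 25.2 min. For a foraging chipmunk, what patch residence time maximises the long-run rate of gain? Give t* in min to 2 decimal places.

15.79 min

Maximise g(t)/(T+t): set derivative to zero → g'(t)(T+t) = g(t).
g'(t) = 63·9.9/(t + 9.9)². Setting 63·9.9/(t+9.9)² = 63t/[(t+9.9)(25.2+t)] gives 9.9(25.2+t) = t(t+9.9), so t² = 9.9×25.2 = 249.5.
t* = √249.5 = 15.79 min.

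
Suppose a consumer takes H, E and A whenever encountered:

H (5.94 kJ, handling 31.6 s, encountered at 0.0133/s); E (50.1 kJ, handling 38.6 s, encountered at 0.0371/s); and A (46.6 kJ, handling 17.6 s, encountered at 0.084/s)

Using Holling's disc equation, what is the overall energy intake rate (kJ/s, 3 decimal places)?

Energy encountered per unit search time: 0.0133×5.94 + 0.0371×50.1 + 0.084×46.6 = 5.852 kJ/s.
Handling time per unit search time: 0.0133×31.6 + 0.0371×38.6 + 0.084×17.6 = 3.331.
Rate = 5.852/(1 + 3.331) = 1.351 kJ/s.

1.351 kJ/s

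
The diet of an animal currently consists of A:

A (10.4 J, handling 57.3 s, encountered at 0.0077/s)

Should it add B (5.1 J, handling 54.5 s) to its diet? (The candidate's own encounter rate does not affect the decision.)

Intake rate on the current diet: R = (0.0077×10.4) / (1 + 0.0077×57.3) = 0.08008/1.441 = 0.05556 J/s.
B: E/h = 5.1/54.5 = 0.09358 J/s.
Since 0.09358 > R, including B increases the long-run rate.

Yes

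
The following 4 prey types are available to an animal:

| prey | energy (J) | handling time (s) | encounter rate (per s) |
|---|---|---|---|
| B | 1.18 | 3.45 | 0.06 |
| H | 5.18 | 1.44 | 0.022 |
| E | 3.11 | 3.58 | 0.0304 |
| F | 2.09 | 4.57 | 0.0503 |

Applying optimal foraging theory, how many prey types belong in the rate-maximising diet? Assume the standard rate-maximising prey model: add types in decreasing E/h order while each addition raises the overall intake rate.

Profitabilities (E/h, J/s): H 3.6, E 0.869, F 0.457, B 0.342. Add prey in this order while the next type's profitability exceeds the intake rate on those already taken.
Rate on top 1: 0.1105. E: 0.869 > 0.1105 → include.
Rate on top 2: 0.1828. F: 0.457 > 0.1828 → include.
Rate on top 3: 0.2289. B: 0.342 > 0.2289 → include.
Optimal diet: H, E, F, B — 4 of 4 types.

4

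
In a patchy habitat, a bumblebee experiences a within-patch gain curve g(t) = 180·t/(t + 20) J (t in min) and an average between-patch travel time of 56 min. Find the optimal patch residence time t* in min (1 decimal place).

33.5 min

Optimal t* satisfies g'(t*) = g(t*)/(T + t*).
g'(t) = 180·20/(t + 20)². Setting 180·20/(t+20)² = 180t/[(t+20)(56+t)] gives 20(56+t) = t(t+20), so t² = 20×56 = 1120.
t* = √1120 = 33.47 min.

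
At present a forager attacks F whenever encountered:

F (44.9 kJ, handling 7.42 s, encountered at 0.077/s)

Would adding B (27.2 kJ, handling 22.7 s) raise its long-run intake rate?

No

On F alone, R = ΣλE/(1+Σλh) = 3.457/1.571 = 2.2 kJ/s.
B: E/h = 27.2/22.7 = 1.198 kJ/s.
1.198 < 2.2, so adding B would lower the average — exclude it.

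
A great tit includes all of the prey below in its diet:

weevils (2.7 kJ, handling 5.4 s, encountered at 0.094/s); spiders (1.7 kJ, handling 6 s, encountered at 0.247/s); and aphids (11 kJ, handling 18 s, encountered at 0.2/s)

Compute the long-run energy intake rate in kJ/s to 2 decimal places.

Energy encountered per unit search time: 0.094×2.7 + 0.247×1.7 + 0.2×11 = 2.874 kJ/s.
Handling time per unit search time: 0.094×5.4 + 0.247×6 + 0.2×18 = 5.59.
Rate = 2.874/(1 + 5.59) = 0.4361 kJ/s.

0.44 kJ/s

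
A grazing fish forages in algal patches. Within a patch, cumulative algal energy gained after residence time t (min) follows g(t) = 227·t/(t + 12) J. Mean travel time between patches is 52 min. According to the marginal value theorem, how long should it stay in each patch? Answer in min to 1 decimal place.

25.0 min

By the marginal value theorem, leave when the instantaneous gain rate g'(t) equals the habitat-wide average g(t)/(T + t).
g'(t) = 227·12/(t + 12)². Setting 227·12/(t+12)² = 227t/[(t+12)(52+t)] gives 12(52+t) = t(t+12), so t² = 12×52 = 624.
t* = √624 = 24.98 min.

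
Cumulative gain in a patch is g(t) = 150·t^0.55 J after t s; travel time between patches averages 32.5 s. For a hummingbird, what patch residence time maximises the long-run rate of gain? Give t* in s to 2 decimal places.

Maximise g(t)/(T+t): set derivative to zero → g'(t)(T+t) = g(t).
g'(t) = 0.55·150·t^-0.45. Setting 0.55·150·t^-0.45 = 150·t^0.55/(32.5+t) gives 0.55(32.5+t) = t, so 0.45·t = 0.55×32.5.
t* = 0.55×32.5/0.45 = 39.72 s.

39.72 s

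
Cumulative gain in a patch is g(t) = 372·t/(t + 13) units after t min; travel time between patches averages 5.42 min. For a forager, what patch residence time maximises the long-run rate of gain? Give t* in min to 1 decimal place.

By the marginal value theorem, leave when the instantaneous gain rate g'(t) equals the habitat-wide average g(t)/(T + t).
g'(t) = 372·13/(t + 13)². Setting 372·13/(t+13)² = 372t/[(t+13)(5.42+t)] gives 13(5.42+t) = t(t+13), so t² = 13×5.42 = 70.46.
t* = √70.46 = 8.394 min.

8.4 min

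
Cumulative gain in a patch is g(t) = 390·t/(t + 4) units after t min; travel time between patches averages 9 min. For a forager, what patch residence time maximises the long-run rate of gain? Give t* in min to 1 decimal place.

6.0 min

Optimal t* satisfies g'(t*) = g(t*)/(T + t*).
g'(t) = 390·4/(t + 4)². Setting 390·4/(t+4)² = 390t/[(t+4)(9+t)] gives 4(9+t) = t(t+4), so t² = 4×9 = 36.
t* = √36 = 6 min.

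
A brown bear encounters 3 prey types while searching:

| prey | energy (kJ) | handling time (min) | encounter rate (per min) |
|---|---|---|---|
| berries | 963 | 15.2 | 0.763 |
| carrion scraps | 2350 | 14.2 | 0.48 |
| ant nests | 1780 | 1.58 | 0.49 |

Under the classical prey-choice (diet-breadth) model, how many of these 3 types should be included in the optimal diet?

1

E/h in descending order: ant nests 1.13e+03, carrion scraps 165, berries 63.4 kJ/min. The optimal diet is the largest prefix of this list for which every included type satisfies E_i/h_i > R on the types above it.
Rate on top 1: 491.6. carrion scraps: 165 < 491.6 → exclude; stop.
Optimal diet: ant nests — 1 of 3 types.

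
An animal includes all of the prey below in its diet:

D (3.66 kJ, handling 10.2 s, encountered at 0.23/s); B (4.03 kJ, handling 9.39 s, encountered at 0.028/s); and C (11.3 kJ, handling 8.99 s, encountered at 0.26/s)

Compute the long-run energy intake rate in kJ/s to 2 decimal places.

R = (0.23×3.66 + 0.028×4.03 + 0.26×11.3) / (1 + 0.23×10.2 + 0.028×9.39 + 0.26×8.99) = 3.893/5.946 = 0.6546 kJ/s.

0.65 kJ/s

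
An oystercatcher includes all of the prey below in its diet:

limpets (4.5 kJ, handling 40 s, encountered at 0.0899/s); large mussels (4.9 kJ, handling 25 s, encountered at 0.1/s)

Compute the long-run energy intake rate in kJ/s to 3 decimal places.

R = (0.0899×4.5 + 0.1×4.9) / (1 + 0.0899×40 + 0.1×25) = 0.8945/7.096 = 0.1261 kJ/s.

0.126 kJ/s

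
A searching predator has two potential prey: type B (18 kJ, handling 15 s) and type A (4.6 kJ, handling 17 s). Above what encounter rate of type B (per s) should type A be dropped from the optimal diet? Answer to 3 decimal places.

The zero-one rule: include type A iff E₂/h₂ > λE₁/(1+λh₁). Equality gives the switch point.
λE₁h₂ = E₂ + λE₂h₁ ⇒ λ = E₂/(E₁h₂ − E₂h₁) = 4.6/(306 − 69) = 0.01941 per s.

0.019 per s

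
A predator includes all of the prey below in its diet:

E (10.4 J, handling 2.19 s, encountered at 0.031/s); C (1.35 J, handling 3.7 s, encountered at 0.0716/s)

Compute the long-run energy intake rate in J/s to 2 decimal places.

Energy encountered per unit search time: 0.031×10.4 + 0.0716×1.35 = 0.4191 J/s.
Handling time per unit search time: 0.031×2.19 + 0.0716×3.7 = 0.3328.
Rate = 0.4191/(1 + 0.3328) = 0.3144 J/s.

0.31 J/s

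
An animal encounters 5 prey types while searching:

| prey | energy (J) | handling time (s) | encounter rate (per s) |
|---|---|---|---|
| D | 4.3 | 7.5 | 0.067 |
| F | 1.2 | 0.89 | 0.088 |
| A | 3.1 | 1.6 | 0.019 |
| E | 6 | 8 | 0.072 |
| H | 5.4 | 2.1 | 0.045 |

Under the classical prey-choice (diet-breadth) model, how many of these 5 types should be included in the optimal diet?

Profitabilities (E/h, J/s): H 2.57, A 1.94, F 1.35, E 0.75, D 0.573. Add prey in this order while the next type's profitability exceeds the intake rate on those already taken.
Rate on top 1: 0.222. A: 1.94 > 0.222 → include.
Rate on top 2: 0.2684. F: 1.35 > 0.2684 → include.
Rate on top 3: 0.3387. E: 0.75 > 0.3387 → include.
Rate on top 4: 0.4718. D: 0.573 > 0.4718 → include.
Optimal diet: H, A, F, E, D — 5 of 5 types.

5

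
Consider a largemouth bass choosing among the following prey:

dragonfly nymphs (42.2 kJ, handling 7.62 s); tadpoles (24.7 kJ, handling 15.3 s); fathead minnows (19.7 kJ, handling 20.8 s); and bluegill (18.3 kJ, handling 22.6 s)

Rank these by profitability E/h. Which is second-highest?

Profitability E/h (kJ/s): dragonfly nymphs = 42.2/7.62 = 5.54, tadpoles = 24.7/15.3 = 1.61, fathead minnows = 19.7/20.8 = 0.947, bluegill = 18.3/22.6 = 0.81.
Ranked: dragonfly nymphs > tadpoles > fathead minnows > bluegill.

tadpoles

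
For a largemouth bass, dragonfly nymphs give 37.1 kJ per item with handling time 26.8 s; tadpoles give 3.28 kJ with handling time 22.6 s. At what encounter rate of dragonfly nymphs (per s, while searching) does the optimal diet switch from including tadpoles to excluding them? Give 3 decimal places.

The zero-one rule: include tadpoles iff E₂/h₂ > λE₁/(1+λh₁). Equality gives the switch point.
λE₁h₂ = E₂ + λE₂h₁ ⇒ λ = E₂/(E₁h₂ − E₂h₁) = 3.28/(838.5 − 87.9) = 0.00437 per s.

0.004 per s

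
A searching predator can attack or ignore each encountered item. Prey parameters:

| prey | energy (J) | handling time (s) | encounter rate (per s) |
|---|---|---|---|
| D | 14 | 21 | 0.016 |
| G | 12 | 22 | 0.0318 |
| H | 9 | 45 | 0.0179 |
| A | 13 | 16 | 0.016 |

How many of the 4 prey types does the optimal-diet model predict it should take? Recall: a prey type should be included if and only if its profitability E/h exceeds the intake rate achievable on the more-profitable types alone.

Rank by E/h (J/s): A 0.812, D 0.667, G 0.545, H 0.2. Include each in turn until the next type's E/h falls below the running intake rate.
Rate on top 1: 0.1656. D: 0.667 > 0.1656 → include.
Rate on top 2: 0.2714. G: 0.545 > 0.2714 → include.
Rate on top 3: 0.355. H: 0.2 < 0.355 → exclude; stop.
Optimal diet: A, D, G — 3 of 4 types.

3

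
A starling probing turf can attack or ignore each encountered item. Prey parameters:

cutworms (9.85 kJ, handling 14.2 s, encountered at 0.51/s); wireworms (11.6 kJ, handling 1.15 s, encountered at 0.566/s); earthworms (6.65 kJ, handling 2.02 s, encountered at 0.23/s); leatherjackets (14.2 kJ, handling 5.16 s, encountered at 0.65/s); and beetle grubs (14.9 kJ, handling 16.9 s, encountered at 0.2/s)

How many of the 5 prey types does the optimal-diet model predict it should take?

1

Rank by E/h (kJ/s): wireworms 10.1, earthworms 3.29, leatherjackets 2.75, beetle grubs 0.882, cutworms 0.694. Include each in turn until the next type's E/h falls below the running intake rate.
Rate on top 1: 3.977. earthworms: 3.29 < 3.977 → exclude; stop.
Optimal diet: wireworms — 1 of 5 types.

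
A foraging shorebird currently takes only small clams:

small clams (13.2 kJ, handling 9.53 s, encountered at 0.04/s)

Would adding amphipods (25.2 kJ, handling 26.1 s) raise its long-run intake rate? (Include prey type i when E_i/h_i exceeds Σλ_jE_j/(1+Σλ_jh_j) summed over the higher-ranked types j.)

On small clams alone, R = ΣλE/(1+Σλh) = 0.528/1.381 = 0.3823 kJ/s.
amphipods: E/h = 25.2/26.1 = 0.9655 kJ/s.
0.9655 > 0.3823, so adding amphipods raises the average — include it.

Yes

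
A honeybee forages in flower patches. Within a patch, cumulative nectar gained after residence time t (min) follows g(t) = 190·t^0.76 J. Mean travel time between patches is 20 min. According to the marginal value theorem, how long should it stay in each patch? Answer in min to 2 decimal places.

63.33 min

Maximise g(t)/(T+t): set derivative to zero → g'(t)(T+t) = g(t).
g'(t) = 0.76·190·t^-0.24. Setting 0.76·190·t^-0.24 = 190·t^0.76/(20+t) gives 0.76(20+t) = t, so 0.24·t = 0.76×20.
t* = 0.76×20/0.24 = 63.33 min.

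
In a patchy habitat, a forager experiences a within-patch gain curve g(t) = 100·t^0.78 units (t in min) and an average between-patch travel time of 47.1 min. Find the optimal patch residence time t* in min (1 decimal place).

167.0 min

By the marginal value theorem, leave when the instantaneous gain rate g'(t) equals the habitat-wide average g(t)/(T + t).
g'(t) = 0.78·100·t^-0.22. Setting 0.78·100·t^-0.22 = 100·t^0.78/(47.1+t) gives 0.78(47.1+t) = t, so 0.22·t = 0.78×47.1.
t* = 0.78×47.1/0.22 = 167 min.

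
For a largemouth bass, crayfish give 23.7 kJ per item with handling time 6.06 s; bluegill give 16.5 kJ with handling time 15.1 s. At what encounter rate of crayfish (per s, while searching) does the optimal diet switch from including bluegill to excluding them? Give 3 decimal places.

Drop bluegill once their profitability E₂/h₂ falls below the rate achievable on crayfish alone: E₂/h₂ = λE₁/(1 + λh₁).
Solve for λ: λE₁h₂ = E₂(1 + λh₁) → λ(E₁h₂ − E₂h₁) = E₂ → λ = E₂/(E₁h₂ − E₂h₁).
λ = 16.5/(23.7×15.1 − 16.5×6.06) = 16.5/257.9 = 0.06398 per s.

0.064 per s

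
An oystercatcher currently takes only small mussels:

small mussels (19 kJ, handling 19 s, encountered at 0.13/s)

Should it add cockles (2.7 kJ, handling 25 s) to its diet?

Intake rate on the current diet: R = (0.13×19) / (1 + 0.13×19) = 2.47/3.47 = 0.7118 kJ/s.
cockles: E/h = 2.7/25 = 0.108 kJ/s.
Since 0.108 < R, time spent handling cockles is better spent searching.

No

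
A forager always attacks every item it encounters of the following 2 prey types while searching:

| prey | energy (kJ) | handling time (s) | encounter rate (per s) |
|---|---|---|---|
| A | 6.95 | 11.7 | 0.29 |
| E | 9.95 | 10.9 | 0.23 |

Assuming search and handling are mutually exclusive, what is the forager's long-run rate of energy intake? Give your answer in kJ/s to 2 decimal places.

R = Σλ_iE_i / (1 + Σλ_ih_i)
Numerator: 0.29×6.95 + 0.23×9.95 = 4.304
Denominator: 1 + 0.29×11.7 + 0.23×10.9 = 6.9
R = 4.304/6.9 = 0.6238 kJ/s

0.62 kJ/s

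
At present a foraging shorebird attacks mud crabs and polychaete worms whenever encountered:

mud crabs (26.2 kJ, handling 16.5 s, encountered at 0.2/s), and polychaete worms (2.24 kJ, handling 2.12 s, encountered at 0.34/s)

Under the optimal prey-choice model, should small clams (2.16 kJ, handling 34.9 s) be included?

On mud crabs and polychaete worms alone, R = ΣλE/(1+Σλh) = 6.002/5.021 = 1.195 kJ/s.
small clams: E/h = 2.16/34.9 = 0.06189 kJ/s.
0.06189 < 1.195, so adding small clams would lower the average — exclude it.

No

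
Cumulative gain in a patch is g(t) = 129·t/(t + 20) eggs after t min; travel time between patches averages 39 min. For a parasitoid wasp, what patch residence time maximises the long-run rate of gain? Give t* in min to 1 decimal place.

27.9 min

By the marginal value theorem, leave when the instantaneous gain rate g'(t) equals the habitat-wide average g(t)/(T + t).
g'(t) = 129·20/(t + 20)². Setting 129·20/(t+20)² = 129t/[(t+20)(39+t)] gives 20(39+t) = t(t+20), so t² = 20×39 = 780.
t* = √780 = 27.93 min.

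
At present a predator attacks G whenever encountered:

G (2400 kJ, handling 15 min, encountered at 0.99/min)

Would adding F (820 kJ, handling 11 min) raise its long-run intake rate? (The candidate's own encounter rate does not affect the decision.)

No

On G alone, R = ΣλE/(1+Σλh) = 2376/15.85 = 149.9 kJ/min.
F: E/h = 820/11 = 74.55 kJ/min.
74.55 < 149.9, so adding F would lower the average — exclude it.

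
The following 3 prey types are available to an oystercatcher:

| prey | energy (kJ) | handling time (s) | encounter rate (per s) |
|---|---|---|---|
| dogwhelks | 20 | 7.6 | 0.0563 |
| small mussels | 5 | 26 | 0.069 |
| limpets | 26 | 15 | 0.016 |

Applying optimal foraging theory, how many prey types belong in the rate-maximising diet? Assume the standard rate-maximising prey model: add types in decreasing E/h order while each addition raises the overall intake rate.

2

E/h in descending order: dogwhelks 2.63, limpets 1.73, small mussels 0.192 kJ/s. The optimal diet is the largest prefix of this list for which every included type satisfies E_i/h_i > R on the types above it.
Rate on top 1: 0.7886. limpets: 1.73 > 0.7886 → include.
Rate on top 2: 0.9245. small mussels: 0.192 < 0.9245 → exclude; stop.
Optimal diet: dogwhelks, limpets — 2 of 3 types.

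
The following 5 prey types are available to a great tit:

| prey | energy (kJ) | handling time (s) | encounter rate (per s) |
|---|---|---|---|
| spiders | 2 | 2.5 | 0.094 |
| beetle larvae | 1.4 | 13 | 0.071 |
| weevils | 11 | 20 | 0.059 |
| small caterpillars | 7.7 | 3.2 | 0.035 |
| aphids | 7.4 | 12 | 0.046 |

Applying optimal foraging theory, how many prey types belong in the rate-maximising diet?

4

Rank by E/h (kJ/s): small caterpillars 2.41, spiders 0.8, aphids 0.617, weevils 0.55, beetle larvae 0.108. Include each in turn until the next type's E/h falls below the running intake rate.
Rate on top 1: 0.2424. spiders: 0.8 > 0.2424 → include.
Rate on top 2: 0.3396. aphids: 0.617 > 0.3396 → include.
Rate on top 3: 0.4202. weevils: 0.55 > 0.4202 → include.
Rate on top 4: 0.4699. beetle larvae: 0.108 < 0.4699 → exclude; stop.
Optimal diet: small caterpillars, spiders, aphids, weevils — 4 of 5 types.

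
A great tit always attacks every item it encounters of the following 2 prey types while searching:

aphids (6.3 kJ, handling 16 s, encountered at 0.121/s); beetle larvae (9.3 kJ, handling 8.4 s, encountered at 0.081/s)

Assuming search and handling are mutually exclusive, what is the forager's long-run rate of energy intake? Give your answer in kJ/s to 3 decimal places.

Energy encountered per unit search time: 0.121×6.3 + 0.081×9.3 = 1.516 kJ/s.
Handling time per unit search time: 0.121×16 + 0.081×8.4 = 2.616.
Rate = 1.516/(1 + 2.616) = 0.4191 kJ/s.

0.419 kJ/s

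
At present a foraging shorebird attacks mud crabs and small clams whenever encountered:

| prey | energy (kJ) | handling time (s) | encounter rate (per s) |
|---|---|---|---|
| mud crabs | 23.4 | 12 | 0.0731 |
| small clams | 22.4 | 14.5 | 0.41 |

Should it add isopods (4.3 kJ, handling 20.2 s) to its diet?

Current rate: (0.0731×23.4 + 0.41×22.4)/(1 + 0.0731×12 + 0.41×14.5) = 1.393 kJ/s.
Profitability of isopods: 4.3/20.2 = 0.2129 kJ/s.
Since 0.2129 < R, time spent handling isopods is better spent searching.

No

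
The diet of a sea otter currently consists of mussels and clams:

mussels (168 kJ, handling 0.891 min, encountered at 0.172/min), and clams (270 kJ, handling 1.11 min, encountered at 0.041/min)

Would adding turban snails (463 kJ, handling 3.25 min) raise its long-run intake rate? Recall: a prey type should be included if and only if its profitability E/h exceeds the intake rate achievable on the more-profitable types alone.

Yes

On mussels and clams alone, R = ΣλE/(1+Σλh) = 39.97/1.199 = 33.34 kJ/min.
turban snails: E/h = 463/3.25 = 142.5 kJ/min.
Since 142.5 > R, including turban snails increases the long-run rate.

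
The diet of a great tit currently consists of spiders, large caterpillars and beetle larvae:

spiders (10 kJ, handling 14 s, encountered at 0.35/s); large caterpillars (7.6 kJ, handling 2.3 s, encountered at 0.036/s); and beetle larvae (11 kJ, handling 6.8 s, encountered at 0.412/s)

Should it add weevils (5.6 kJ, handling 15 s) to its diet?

No

Intake rate on the current diet: R = (0.35×10 + 0.036×7.6 + 0.412×11) / (1 + 0.35×14 + 0.036×2.3 + 0.412×6.8) = 8.306/8.784 = 0.9455 kJ/s.
Profitability of weevils: 5.6/15 = 0.3733 kJ/s.
Since 0.3733 < R, time spent handling weevils is better spent searching.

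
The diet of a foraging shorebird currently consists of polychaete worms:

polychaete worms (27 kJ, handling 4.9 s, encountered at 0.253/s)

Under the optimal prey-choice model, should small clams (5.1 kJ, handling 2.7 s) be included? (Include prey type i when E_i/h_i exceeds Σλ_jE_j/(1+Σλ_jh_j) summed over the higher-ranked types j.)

Current rate: (0.253×27)/(1 + 0.253×4.9) = 3.05 kJ/s.
small clams: E/h = 5.1/2.7 = 1.889 kJ/s.
Since 1.889 < R, time spent handling small clams is better spent searching.

No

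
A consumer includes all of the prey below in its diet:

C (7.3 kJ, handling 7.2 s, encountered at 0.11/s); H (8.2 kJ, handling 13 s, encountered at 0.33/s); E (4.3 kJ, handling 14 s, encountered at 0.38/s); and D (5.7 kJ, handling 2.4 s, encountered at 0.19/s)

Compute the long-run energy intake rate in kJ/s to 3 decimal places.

0.525 kJ/s

R = (0.11×7.3 + 0.33×8.2 + 0.38×4.3 + 0.19×5.7) / (1 + 0.11×7.2 + 0.33×13 + 0.38×14 + 0.19×2.4) = 6.226/11.86 = 0.525 kJ/s.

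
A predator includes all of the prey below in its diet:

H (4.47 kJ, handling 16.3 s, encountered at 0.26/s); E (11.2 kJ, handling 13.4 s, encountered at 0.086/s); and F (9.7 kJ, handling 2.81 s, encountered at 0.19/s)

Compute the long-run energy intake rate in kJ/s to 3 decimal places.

R = Σλ_iE_i / (1 + Σλ_ih_i)
Numerator: 0.26×4.47 + 0.086×11.2 + 0.19×9.7 = 3.968
Denominator: 1 + 0.26×16.3 + 0.086×13.4 + 0.19×2.81 = 6.924
R = 3.968/6.924 = 0.5731 kJ/s

0.573 kJ/s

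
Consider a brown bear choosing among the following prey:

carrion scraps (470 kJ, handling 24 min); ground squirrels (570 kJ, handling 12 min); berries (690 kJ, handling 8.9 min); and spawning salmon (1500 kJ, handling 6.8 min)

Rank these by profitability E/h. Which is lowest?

In descending order of E/h:
spawning salmon: 1500/6.8 = 221 kJ/min
berries: 690/8.9 = 77.5 kJ/min
ground squirrels: 570/12 = 47.5 kJ/min
carrion scraps: 470/24 = 19.6 kJ/min

carrion scraps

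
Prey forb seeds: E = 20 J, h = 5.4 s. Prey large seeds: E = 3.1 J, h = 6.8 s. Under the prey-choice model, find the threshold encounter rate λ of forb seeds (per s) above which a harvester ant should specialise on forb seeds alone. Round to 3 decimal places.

Drop large seeds once their profitability E₂/h₂ falls below the rate achievable on forb seeds alone: E₂/h₂ = λE₁/(1 + λh₁).
Solve for λ: λE₁h₂ = E₂(1 + λh₁) → λ(E₁h₂ − E₂h₁) = E₂ → λ = E₂/(E₁h₂ − E₂h₁).
λ = 3.1/(20×6.8 − 3.1×5.4) = 3.1/119.3 = 0.02599 per s.

0.026 per s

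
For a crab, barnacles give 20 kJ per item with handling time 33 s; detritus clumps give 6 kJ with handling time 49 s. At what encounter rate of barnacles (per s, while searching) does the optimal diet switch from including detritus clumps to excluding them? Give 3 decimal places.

At the threshold, the rate on barnacles alone equals the profitability of detritus clumps: λ·20/(1 + λ·33) = 6/49 = 0.1224.
Rearranging, λ(20 − 0.1224×33) = 0.1224, so λ = 0.1224/15.96 = 0.007673 per s.

0.008 per s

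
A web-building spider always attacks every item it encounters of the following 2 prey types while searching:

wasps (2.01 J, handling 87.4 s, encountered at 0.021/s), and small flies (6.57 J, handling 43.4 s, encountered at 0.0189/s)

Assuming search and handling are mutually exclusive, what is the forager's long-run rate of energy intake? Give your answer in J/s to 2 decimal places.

R = Σλ_iE_i / (1 + Σλ_ih_i)
Numerator: 0.021×2.01 + 0.0189×6.57 = 0.1664
Denominator: 1 + 0.021×87.4 + 0.0189×43.4 = 3.656
R = 0.1664/3.656 = 0.04551 J/s

0.05 J/s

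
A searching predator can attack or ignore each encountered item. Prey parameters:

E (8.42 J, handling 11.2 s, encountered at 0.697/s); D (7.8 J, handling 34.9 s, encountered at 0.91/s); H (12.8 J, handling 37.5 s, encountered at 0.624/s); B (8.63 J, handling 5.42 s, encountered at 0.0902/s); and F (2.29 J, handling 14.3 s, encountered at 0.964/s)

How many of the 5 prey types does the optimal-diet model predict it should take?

2

Rank by E/h (J/s): B 1.59, E 0.752, H 0.341, D 0.223, F 0.16. Include each in turn until the next type's E/h falls below the running intake rate.
Rate on top 1: 0.5228. E: 0.752 > 0.5228 → include.
Rate on top 2: 0.7151. H: 0.341 < 0.7151 → exclude; stop.
Optimal diet: B, E — 2 of 5 types.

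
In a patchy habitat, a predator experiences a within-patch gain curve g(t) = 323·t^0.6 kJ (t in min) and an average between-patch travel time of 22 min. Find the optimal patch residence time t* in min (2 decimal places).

By the marginal value theorem, leave when the instantaneous gain rate g'(t) equals the habitat-wide average g(t)/(T + t).
g'(t) = 0.6·323·t^-0.4. Setting 0.6·323·t^-0.4 = 323·t^0.6/(22+t) gives 0.6(22+t) = t, so 0.40·t = 0.6×22.
t* = 0.6×22/0.40 = 33 min.

33.00 min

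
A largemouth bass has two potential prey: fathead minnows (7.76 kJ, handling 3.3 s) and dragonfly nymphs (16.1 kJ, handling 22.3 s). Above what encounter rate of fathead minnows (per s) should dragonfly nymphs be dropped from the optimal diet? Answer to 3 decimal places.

0.134 per s

Drop dragonfly nymphs once their profitability E₂/h₂ falls below the rate achievable on fathead minnows alone: E₂/h₂ = λE₁/(1 + λh₁).
Solve for λ: λE₁h₂ = E₂(1 + λh₁) → λ(E₁h₂ − E₂h₁) = E₂ → λ = E₂/(E₁h₂ − E₂h₁).
λ = 16.1/(7.76×22.3 − 16.1×3.3) = 16.1/119.9 = 0.1343 per s.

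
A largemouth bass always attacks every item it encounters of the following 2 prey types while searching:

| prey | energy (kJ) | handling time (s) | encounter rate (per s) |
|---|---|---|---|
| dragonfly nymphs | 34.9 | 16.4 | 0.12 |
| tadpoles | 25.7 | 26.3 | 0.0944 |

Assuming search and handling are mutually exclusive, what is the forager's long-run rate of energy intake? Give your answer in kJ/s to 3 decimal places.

1.213 kJ/s

R = (0.12×34.9 + 0.0944×25.7) / (1 + 0.12×16.4 + 0.0944×26.3) = 6.614/5.451 = 1.213 kJ/s.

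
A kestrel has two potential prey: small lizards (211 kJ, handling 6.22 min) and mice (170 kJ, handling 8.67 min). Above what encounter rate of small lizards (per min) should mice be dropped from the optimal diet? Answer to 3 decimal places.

Drop mice once their profitability E₂/h₂ falls below the rate achievable on small lizards alone: E₂/h₂ = λE₁/(1 + λh₁).
Solve for λ: λE₁h₂ = E₂(1 + λh₁) → λ(E₁h₂ − E₂h₁) = E₂ → λ = E₂/(E₁h₂ − E₂h₁).
λ = 170/(211×8.67 − 170×6.22) = 170/772 = 0.2202 per min.

0.220 per min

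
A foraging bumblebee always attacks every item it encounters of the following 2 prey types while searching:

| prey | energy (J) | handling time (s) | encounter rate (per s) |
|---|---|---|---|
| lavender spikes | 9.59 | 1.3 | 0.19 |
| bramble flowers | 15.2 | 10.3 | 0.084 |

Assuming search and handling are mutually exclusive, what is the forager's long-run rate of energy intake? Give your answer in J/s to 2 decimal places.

1.47 J/s

Energy encountered per unit search time: 0.19×9.59 + 0.084×15.2 = 3.099 J/s.
Handling time per unit search time: 0.19×1.3 + 0.084×10.3 = 1.112.
Rate = 3.099/(1 + 1.112) = 1.467 J/s.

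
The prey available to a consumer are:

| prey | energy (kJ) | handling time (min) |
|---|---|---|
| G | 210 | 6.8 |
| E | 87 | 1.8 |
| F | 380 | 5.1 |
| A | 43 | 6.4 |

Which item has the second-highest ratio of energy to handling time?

Profitability E/h (kJ/min): G = 210/6.8 = 30.9, E = 87/1.8 = 48.3, F = 380/5.1 = 74.5, A = 43/6.4 = 6.72.
Ranked: F > E > G > A.

E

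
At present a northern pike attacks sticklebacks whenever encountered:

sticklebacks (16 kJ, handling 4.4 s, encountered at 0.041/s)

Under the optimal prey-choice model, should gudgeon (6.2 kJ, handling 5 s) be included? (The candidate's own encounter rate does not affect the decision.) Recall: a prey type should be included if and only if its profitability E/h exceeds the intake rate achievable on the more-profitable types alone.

Current rate: (0.041×16)/(1 + 0.041×4.4) = 0.5557 kJ/s.
gudgeon: E/h = 6.2/5 = 1.24 kJ/s.
1.24 > 0.5557, so adding gudgeon raises the average — include it.

Yes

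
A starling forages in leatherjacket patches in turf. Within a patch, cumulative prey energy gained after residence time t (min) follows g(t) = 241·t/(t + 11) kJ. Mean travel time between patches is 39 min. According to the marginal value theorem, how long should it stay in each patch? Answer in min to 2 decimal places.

Maximise g(t)/(T+t): set derivative to zero → g'(t)(T+t) = g(t).
g'(t) = 241·11/(t + 11)². Setting 241·11/(t+11)² = 241t/[(t+11)(39+t)] gives 11(39+t) = t(t+11), so t² = 11×39 = 429.
t* = √429 = 20.71 min.

20.71 min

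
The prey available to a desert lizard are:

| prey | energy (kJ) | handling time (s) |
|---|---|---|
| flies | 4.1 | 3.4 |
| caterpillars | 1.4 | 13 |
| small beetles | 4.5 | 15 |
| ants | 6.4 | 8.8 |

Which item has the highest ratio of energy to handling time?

flies

In descending order of E/h:
flies: 4.1/3.4 = 1.21 kJ/s
ants: 6.4/8.8 = 0.727 kJ/s
small beetles: 4.5/15 = 0.3 kJ/s
caterpillars: 1.4/13 = 0.108 kJ/s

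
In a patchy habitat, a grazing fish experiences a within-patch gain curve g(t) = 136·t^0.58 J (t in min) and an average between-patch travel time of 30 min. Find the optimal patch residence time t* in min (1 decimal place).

Optimal t* satisfies g'(t*) = g(t*)/(T + t*).
g'(t) = 0.58·136·t^-0.42. Setting 0.58·136·t^-0.42 = 136·t^0.58/(30+t) gives 0.58(30+t) = t, so 0.42·t = 0.58×30.
t* = 0.58×30/0.42 = 41.43 min.

41.4 min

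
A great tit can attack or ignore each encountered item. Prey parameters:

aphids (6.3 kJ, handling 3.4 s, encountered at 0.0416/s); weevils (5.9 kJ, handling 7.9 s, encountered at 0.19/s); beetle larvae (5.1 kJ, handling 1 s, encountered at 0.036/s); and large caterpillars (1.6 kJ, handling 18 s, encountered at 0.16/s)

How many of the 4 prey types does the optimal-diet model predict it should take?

Rank by E/h (kJ/s): beetle larvae 5.1, aphids 1.85, weevils 0.747, large caterpillars 0.0889. Include each in turn until the next type's E/h falls below the running intake rate.
Rate on top 1: 0.1772. aphids: 1.85 > 0.1772 → include.
Rate on top 2: 0.3785. weevils: 0.747 > 0.3785 → include.
Rate on top 3: 0.5849. large caterpillars: 0.0889 < 0.5849 → exclude; stop.
Optimal diet: beetle larvae, aphids, weevils — 3 of 4 types.

3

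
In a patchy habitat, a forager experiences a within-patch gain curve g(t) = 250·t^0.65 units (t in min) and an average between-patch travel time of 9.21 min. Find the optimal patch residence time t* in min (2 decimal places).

17.10 min

Optimal t* satisfies g'(t*) = g(t*)/(T + t*).
g'(t) = 0.65·250·t^-0.35. Setting 0.65·250·t^-0.35 = 250·t^0.65/(9.21+t) gives 0.65(9.21+t) = t, so 0.35·t = 0.65×9.21.
t* = 0.65×9.21/0.35 = 17.1 min.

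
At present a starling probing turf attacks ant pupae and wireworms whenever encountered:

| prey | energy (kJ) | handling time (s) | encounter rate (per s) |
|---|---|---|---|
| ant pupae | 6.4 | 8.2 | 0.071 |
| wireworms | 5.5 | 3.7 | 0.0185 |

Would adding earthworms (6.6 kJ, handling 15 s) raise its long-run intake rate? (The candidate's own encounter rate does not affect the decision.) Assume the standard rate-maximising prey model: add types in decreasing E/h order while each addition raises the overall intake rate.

Yes

Intake rate on the current diet: R = (0.071×6.4 + 0.0185×5.5) / (1 + 0.071×8.2 + 0.0185×3.7) = 0.5561/1.651 = 0.3369 kJ/s.
earthworms: E/h = 6.6/15 = 0.44 kJ/s.
Since 0.44 > R, including earthworms increases the long-run rate.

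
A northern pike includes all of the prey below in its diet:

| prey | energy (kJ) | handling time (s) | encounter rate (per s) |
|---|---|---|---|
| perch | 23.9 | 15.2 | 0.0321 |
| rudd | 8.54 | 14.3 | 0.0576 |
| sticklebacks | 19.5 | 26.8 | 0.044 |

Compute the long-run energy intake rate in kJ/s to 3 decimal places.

R = Σλ_iE_i / (1 + Σλ_ih_i)
Numerator: 0.0321×23.9 + 0.0576×8.54 + 0.044×19.5 = 2.117
Denominator: 1 + 0.0321×15.2 + 0.0576×14.3 + 0.044×26.8 = 3.491
R = 2.117/3.491 = 0.6065 kJ/s

0.606 kJ/s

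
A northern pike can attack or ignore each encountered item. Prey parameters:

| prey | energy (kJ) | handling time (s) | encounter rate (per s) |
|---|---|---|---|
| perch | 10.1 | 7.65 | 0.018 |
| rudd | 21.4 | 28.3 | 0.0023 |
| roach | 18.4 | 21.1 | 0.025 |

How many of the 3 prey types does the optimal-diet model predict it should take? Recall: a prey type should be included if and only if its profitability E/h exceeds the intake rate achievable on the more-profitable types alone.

3

Rank by E/h (kJ/s): perch 1.32, roach 0.872, rudd 0.756. Include each in turn until the next type's E/h falls below the running intake rate.
Rate on top 1: 0.1598. roach: 0.872 > 0.1598 → include.
Rate on top 2: 0.3854. rudd: 0.756 > 0.3854 → include.
Optimal diet: perch, roach, rudd — 3 of 3 types.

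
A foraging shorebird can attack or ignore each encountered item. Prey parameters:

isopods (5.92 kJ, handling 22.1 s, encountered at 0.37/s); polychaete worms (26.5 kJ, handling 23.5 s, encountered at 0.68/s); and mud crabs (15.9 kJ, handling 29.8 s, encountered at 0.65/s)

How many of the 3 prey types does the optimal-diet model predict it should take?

1

E/h in descending order: polychaete worms 1.13, mud crabs 0.534, isopods 0.268 kJ/s. The optimal diet is the largest prefix of this list for which every included type satisfies E_i/h_i > R on the types above it.
Rate on top 1: 1.061. mud crabs: 0.534 < 1.061 → exclude; stop.
Optimal diet: polychaete worms — 1 of 3 types.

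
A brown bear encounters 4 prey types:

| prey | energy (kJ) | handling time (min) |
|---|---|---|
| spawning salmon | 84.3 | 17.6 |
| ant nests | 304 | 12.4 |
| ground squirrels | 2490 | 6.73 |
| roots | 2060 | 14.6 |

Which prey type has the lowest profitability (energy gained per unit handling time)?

spawning salmon

Profitability E/h (kJ/min): spawning salmon = 84.3/17.6 = 4.79, ant nests = 304/12.4 = 24.5, ground squirrels = 2490/6.73 = 370, roots = 2060/14.6 = 141.
Ranked: ground squirrels > roots > ant nests > spawning salmon.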